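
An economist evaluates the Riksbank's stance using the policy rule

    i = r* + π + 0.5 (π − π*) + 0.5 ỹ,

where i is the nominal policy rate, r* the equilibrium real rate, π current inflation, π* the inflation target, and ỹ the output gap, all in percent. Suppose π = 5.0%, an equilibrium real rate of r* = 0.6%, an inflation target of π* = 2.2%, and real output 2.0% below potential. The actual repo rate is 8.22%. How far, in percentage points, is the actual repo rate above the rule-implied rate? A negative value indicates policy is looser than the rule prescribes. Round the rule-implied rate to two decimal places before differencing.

2.22 pp

Output 2.0% below potential → ỹ = -2.0.
i = 0.6 + 5.0 + 0.5 × (5.0 − 2.2) + 0.5 × (-2.0)
   = 0.6 + 5 + 1.4 − 1 = 6.00
Deviation = 8.22 − 6.00 = 2.22 pp.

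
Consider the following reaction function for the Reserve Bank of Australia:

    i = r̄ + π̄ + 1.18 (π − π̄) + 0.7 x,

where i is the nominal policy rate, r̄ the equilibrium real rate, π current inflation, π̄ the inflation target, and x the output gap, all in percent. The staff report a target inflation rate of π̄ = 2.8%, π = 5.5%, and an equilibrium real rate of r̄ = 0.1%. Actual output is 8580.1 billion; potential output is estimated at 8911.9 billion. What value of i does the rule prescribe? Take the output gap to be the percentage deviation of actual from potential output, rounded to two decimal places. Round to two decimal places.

3.48%

Output gap = 100 × (8580.1 − 8911.9) / 8911.9 = -3.72%.
i = 0.10 + 2.80 + 1.18 × (5.50 − 2.80) + 0.7 × (-3.72)
   = 0.10 + 2.8 + 3.186 − 2.604 = 3.48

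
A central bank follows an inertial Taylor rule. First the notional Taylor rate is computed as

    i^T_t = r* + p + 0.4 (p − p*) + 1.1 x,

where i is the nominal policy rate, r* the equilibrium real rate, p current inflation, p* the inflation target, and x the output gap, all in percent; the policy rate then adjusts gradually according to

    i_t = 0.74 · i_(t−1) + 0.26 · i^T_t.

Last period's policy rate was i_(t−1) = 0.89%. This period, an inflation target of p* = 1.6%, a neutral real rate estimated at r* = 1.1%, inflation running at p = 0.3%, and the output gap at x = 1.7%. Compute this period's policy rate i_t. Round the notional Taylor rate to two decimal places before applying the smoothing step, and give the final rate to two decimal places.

1.37%

i^T_t = 1.1 + 0.3 + 0.4 × (0.3 − 1.6) + 1.1 × 1.7
   = 1.1 + 0.3 − 0.52 + 1.87 = 2.75
i_t = 0.74 × 0.89 + 0.26 × 2.75 = 0.6586 + 0.715 = 1.37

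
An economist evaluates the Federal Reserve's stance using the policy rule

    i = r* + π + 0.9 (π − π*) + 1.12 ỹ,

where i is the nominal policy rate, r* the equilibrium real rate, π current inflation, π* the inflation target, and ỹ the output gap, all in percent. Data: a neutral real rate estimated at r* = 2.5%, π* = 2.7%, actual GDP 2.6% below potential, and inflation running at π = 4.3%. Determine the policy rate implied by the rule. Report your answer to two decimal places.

Output 2.6% below potential → ỹ = -2.6.
i = 2.5 + 4.3 + 0.9 × (4.3 − 2.7) + 1.12 × (-2.6)
   = 2.5 + 4.3 + 1.44 − 2.912 = 5.33

5.33%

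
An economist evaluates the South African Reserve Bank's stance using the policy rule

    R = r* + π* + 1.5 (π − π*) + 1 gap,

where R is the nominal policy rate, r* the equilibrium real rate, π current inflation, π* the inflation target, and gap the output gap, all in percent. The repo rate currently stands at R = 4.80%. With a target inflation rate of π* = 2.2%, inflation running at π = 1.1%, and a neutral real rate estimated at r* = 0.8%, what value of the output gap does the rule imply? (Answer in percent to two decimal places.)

3.45%

1 gap = 4.80 − 0.8 − 2.2 − 1.5 × (1.1 − 2.2) = 3.45
gap = 3.45 / 1 = 3.45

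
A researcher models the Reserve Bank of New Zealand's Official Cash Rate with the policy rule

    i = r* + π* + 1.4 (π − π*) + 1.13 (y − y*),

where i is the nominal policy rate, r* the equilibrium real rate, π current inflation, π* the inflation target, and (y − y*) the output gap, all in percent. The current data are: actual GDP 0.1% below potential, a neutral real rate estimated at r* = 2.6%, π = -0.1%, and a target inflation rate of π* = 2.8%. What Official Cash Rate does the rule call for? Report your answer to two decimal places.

1.23%

Output 0.1% below potential → (y − y*) = -0.1.
i = 2.6 + 2.8 + 1.4 × (-0.1 − 2.8) + 1.13 × (-0.1)
   = 2.6 + 2.8 − 4.06 − 0.113 = 1.23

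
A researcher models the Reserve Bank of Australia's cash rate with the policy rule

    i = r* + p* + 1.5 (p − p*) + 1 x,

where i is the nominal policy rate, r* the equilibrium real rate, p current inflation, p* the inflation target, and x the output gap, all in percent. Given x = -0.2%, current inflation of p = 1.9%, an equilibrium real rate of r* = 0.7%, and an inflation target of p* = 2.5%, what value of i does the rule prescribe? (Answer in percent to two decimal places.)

2.10%

i = 0.7 + 2.5 + 1.5 × (1.9 − 2.5) + 1 × (-0.2)
   = 0.7 + 2.5 − 0.9 − 0.2 = 2.10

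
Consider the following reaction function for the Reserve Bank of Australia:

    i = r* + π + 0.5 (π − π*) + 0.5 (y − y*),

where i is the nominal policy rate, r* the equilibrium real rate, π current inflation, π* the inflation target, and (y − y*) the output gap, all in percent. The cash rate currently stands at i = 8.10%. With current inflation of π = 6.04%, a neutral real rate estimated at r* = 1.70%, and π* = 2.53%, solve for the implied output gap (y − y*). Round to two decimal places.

0.5 (y − y*) = 8.10 − 1.70 − 6.04 − 0.5 × (6.04 − 2.53) = -1.395
(y − y*) = -1.395 / 0.5 = -2.79

-2.79%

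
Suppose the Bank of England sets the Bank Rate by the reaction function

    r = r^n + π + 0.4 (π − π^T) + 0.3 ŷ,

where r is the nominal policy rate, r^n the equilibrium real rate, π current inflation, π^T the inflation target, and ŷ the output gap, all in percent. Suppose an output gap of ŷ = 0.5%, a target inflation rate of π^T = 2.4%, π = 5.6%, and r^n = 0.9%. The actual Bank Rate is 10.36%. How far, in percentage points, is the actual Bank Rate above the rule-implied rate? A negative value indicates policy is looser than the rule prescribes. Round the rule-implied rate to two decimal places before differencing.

r = 0.9 + 5.6 + 0.4 × (5.6 − 2.4) + 0.3 × 0.5
   = 0.9 + 5.6 + 1.28 + 0.15 = 7.93
Deviation = 10.36 − 7.93 = 2.43 pp.

2.43 pp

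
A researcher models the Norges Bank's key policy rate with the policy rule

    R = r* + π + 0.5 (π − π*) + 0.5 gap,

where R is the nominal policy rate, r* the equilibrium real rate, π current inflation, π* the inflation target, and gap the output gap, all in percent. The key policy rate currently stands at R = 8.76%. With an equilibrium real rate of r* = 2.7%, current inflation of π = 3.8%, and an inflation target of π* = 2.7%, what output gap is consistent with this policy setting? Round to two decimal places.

0.5 gap = 8.76 − 2.7 − 3.8 − 0.5 × (3.8 − 2.7) = 1.71
gap = 1.71 / 0.5 = 3.42

3.42%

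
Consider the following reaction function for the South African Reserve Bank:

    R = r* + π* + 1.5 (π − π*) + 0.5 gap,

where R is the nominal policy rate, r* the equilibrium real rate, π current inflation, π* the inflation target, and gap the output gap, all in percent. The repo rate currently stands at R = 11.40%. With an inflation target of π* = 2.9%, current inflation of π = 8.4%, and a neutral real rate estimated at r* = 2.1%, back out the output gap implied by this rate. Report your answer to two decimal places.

-3.70%

0.5 gap = 11.40 − 2.1 − 2.9 − 1.5 × (8.4 − 2.9) = -1.85
gap = -1.85 / 0.5 = -3.70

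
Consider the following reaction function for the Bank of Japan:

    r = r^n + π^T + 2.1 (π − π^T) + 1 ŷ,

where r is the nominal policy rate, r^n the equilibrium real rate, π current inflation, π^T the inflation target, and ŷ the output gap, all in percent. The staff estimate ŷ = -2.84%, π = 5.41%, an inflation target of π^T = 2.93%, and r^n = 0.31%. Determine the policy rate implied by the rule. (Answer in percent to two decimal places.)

r = 0.31 + 2.93 + 2.1 × (5.41 − 2.93) + 1 × (-2.84)
   = 0.31 + 2.93 + 5.208 − 2.84 = 5.61

5.61%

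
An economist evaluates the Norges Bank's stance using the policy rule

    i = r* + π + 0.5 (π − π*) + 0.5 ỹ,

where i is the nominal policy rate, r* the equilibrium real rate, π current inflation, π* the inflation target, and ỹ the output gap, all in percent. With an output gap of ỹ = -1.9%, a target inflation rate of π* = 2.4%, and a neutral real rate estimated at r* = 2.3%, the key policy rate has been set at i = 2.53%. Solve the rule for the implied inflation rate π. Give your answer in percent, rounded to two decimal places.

1.59%

Collecting π: i = r* + (1 + 0.5) π − 0.5 π* + 0.5 ỹ
1.5 π = 2.53 − 2.3 + 0.5 × 2.4 − 0.5 × (-1.9) = 2.38
π = 2.38 / 1.5 = 1.59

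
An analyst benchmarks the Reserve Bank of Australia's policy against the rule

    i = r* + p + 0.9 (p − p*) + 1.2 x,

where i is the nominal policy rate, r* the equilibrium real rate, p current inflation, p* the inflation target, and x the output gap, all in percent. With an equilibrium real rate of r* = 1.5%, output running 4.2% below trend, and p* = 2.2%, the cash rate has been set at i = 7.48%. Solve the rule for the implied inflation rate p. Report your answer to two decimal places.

6.84%

Output 4.2% below potential → x = -4.2.
Collecting p: i = r* + (1 + 0.9) p − 0.9 p* + 1.2 x
1.9 p = 7.48 − 1.5 + 0.9 × 2.2 − 1.2 × (-4.2) = 13
p = 13 / 1.9 = 6.84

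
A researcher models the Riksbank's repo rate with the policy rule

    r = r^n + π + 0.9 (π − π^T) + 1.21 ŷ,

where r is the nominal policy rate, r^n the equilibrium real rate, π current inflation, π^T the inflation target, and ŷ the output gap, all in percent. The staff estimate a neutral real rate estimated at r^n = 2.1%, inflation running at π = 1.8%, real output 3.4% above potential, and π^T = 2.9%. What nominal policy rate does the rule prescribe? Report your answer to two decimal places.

7.02%

Output 3.4% above potential → ŷ = 3.4.
r = 2.1 + 1.8 + 0.9 × (1.8 − 2.9) + 1.21 × 3.4
   = 2.1 + 1.8 − 0.99 + 4.114 = 7.02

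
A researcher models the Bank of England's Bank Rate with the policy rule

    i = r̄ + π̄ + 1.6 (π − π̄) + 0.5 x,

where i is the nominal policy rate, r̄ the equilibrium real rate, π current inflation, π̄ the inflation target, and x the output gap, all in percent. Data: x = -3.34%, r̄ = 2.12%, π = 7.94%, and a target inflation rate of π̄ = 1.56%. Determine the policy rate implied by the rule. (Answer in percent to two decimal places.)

i = 2.12 + 1.56 + 1.6 × (7.94 − 1.56) + 0.5 × (-3.34)
   = 2.12 + 1.56 + 10.208 − 1.67 = 12.22

12.22%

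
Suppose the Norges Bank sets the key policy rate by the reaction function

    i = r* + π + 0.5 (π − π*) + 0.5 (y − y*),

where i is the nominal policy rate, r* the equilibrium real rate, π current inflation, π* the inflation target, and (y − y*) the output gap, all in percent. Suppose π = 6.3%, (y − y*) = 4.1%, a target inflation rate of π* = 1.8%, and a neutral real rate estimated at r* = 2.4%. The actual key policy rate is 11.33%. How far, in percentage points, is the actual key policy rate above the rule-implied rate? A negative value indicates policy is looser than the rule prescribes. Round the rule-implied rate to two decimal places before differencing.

i = 2.4 + 6.3 + 0.5 × (6.3 − 1.8) + 0.5 × 4.1
   = 2.4 + 6.3 + 2.25 + 2.05 = 13.00
Deviation = 11.33 − 13.00 = -1.67 pp.

-1.67 pp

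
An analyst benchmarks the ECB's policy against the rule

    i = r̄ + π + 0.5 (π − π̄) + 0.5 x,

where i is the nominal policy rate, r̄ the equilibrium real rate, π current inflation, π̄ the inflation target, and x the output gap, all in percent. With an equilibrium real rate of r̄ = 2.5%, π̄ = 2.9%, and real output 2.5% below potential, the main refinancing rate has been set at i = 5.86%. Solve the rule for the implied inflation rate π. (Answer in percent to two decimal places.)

Output 2.5% below potential → x = -2.5.
Collecting π: i = r̄ + (1 + 0.5) π − 0.5 π̄ + 0.5 x
1.5 π = 5.86 − 2.5 + 0.5 × 2.9 − 0.5 × (-2.5) = 6.06
π = 6.06 / 1.5 = 4.04

4.04%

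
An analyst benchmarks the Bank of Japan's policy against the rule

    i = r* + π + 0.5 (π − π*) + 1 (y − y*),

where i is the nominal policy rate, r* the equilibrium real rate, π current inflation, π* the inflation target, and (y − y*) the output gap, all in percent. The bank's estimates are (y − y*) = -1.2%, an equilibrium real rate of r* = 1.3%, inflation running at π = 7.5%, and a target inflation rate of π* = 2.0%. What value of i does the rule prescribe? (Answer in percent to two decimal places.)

i = 1.3 + 7.5 + 0.5 × (7.5 − 2.0) + 1 × (-1.2)
   = 1.3 + 7.5 + 2.75 − 1.2 = 10.35

10.35%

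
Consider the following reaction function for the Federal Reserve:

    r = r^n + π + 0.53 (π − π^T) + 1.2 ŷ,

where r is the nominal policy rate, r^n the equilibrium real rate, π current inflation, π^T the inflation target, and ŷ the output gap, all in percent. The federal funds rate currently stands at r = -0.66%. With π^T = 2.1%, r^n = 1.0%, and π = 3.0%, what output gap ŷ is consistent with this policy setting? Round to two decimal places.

-4.28%

1.2 ŷ = -0.66 − 1.0 − 3.0 − 0.53 × (3.0 − 2.1) = -5.137
ŷ = -5.137 / 1.2 = -4.28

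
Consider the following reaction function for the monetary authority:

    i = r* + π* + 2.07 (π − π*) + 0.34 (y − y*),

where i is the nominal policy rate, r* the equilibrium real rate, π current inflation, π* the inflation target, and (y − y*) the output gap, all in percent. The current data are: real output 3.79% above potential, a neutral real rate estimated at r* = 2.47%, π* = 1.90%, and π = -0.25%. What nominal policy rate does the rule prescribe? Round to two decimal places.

1.21%

Output 3.79% above potential → (y − y*) = 3.79.
i = 2.47 + 1.90 + 2.07 × (-0.25 − 1.90) + 0.34 × 3.79
   = 2.47 + 1.9 − 4.4505 + 1.2886 = 1.21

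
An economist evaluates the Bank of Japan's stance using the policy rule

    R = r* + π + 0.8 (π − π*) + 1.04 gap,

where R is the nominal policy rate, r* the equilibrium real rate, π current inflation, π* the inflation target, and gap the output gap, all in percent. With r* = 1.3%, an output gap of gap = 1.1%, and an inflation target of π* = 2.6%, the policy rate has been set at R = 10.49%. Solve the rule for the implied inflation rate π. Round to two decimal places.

5.63%

Collecting π: R = r* + (1 + 0.8) π − 0.8 π* + 1.04 gap
1.8 π = 10.49 − 1.3 + 0.8 × 2.6 − 1.04 × 1.1 = 10.126
π = 10.126 / 1.8 = 5.63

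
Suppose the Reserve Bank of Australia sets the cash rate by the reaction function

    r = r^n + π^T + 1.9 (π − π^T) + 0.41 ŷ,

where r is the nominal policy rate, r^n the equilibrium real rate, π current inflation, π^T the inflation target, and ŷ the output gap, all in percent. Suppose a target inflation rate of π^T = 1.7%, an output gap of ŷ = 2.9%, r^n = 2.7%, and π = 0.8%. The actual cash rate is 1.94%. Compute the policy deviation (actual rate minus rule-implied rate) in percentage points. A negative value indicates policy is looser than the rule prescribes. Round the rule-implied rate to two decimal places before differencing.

-1.94 pp

r = 2.7 + 1.7 + 1.9 × (0.8 − 1.7) + 0.41 × 2.9
   = 2.7 + 1.7 − 1.71 + 1.189 = 3.88
Deviation = 1.94 − 3.88 = -1.94 pp.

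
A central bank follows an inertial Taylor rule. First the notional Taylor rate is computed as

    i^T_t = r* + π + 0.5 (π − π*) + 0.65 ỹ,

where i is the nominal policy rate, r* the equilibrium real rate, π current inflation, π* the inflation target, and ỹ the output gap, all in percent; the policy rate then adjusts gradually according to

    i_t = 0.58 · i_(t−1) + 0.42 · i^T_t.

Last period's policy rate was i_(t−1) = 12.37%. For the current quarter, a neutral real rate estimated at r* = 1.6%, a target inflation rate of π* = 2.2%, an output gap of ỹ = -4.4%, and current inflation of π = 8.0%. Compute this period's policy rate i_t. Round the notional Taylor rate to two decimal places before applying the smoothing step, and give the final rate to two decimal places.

11.22%

i^T_t = 1.6 + 8.0 + 0.5 × (8.0 − 2.2) + 0.65 × (-4.4)
   = 1.6 + 8 + 2.9 − 2.86 = 9.64
i_t = 0.58 × 12.37 + 0.42 × 9.64 = 7.1746 + 4.0488 = 11.22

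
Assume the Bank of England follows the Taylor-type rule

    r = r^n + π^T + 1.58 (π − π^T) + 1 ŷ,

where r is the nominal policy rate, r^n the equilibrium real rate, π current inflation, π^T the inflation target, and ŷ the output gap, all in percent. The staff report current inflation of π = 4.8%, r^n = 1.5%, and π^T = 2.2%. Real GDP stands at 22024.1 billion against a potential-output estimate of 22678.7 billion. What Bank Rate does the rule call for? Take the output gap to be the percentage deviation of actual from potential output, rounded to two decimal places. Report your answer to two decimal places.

4.92%

Output gap = 100 × (22024.1 − 22678.7) / 22678.7 = -2.89%.
r = 1.50 + 2.20 + 1.58 × (4.80 − 2.20) + 1 × (-2.89)
   = 1.50 + 2.2 + 4.108 − 2.89 = 4.92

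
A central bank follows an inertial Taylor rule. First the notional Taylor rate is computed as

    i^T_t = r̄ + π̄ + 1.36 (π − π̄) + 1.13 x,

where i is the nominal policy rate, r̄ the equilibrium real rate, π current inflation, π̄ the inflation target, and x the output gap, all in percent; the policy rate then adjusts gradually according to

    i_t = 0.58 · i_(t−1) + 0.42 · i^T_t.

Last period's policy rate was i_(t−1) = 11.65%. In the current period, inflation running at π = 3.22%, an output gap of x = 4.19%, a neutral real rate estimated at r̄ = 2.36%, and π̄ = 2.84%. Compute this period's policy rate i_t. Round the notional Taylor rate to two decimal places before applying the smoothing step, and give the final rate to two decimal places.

i^T_t = 2.36 + 2.84 + 1.36 × (3.22 − 2.84) + 1.13 × 4.19
   = 2.36 + 2.84 + 0.5168 + 4.7347 = 10.45
i_t = 0.58 × 11.65 + 0.42 × 10.45 = 6.757 + 4.389 = 11.15

11.15%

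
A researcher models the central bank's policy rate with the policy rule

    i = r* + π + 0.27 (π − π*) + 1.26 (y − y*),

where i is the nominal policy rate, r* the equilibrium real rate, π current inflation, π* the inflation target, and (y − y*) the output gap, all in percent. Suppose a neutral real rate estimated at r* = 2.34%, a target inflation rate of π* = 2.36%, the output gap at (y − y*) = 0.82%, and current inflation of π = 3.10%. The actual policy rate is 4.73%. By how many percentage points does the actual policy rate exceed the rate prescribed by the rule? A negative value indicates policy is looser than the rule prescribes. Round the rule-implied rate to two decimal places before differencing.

-1.94 pp

i = 2.34 + 3.10 + 0.27 × (3.10 − 2.36) + 1.26 × 0.82
   = 2.34 + 3.1 + 0.1998 + 1.0332 = 6.67
Deviation = 4.73 − 6.67 = -1.94 pp.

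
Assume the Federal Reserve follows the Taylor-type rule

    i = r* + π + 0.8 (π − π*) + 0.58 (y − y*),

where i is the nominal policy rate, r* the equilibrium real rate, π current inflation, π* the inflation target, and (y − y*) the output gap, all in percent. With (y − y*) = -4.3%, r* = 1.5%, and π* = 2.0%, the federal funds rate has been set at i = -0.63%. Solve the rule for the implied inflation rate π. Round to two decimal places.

1.09%

Collecting π: i = r* + (1 + 0.8) π − 0.8 π* + 0.58 (y − y*)
1.8 π = -0.63 − 1.5 + 0.8 × 2.0 − 0.58 × (-4.3) = 1.964
π = 1.964 / 1.8 = 1.09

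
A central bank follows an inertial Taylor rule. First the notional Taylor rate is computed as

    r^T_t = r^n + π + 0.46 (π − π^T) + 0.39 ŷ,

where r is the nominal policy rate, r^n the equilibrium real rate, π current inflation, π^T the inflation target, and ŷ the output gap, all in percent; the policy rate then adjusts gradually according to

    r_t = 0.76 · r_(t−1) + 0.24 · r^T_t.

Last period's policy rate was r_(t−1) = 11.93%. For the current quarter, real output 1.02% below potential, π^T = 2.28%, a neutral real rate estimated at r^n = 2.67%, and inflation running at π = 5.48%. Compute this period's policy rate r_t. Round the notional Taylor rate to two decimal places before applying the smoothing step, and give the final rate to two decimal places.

11.28%

Output 1.02% below potential → ŷ = -1.02.
r^T_t = 2.67 + 5.48 + 0.46 × (5.48 − 2.28) + 0.39 × (-1.02)
   = 2.67 + 5.48 + 1.472 − 0.3978 = 9.22
r_t = 0.76 × 11.93 + 0.24 × 9.22 = 9.0668 + 2.2128 = 11.28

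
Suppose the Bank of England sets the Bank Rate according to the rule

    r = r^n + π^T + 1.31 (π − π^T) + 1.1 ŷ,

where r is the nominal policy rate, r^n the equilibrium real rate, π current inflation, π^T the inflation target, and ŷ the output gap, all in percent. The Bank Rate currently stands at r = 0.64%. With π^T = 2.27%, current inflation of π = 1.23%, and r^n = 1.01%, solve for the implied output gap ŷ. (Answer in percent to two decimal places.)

-1.16%

1.1 ŷ = 0.64 − 1.01 − 2.27 − 1.31 × (1.23 − 2.27) = -1.2776
ŷ = -1.2776 / 1.1 = -1.16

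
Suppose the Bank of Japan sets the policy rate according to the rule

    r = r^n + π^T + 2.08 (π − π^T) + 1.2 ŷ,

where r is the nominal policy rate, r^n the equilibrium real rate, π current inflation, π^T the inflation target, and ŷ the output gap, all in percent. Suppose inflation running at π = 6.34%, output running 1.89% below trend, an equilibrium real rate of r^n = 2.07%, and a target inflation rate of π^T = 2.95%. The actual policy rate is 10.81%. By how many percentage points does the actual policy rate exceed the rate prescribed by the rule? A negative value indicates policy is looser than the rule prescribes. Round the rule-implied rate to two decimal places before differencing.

Output 1.89% below potential → ŷ = -1.89.
r = 2.07 + 2.95 + 2.08 × (6.34 − 2.95) + 1.2 × (-1.89)
   = 2.07 + 2.95 + 7.0512 − 2.268 = 9.80
Deviation = 10.81 − 9.80 = 1.01 pp.

1.01 pp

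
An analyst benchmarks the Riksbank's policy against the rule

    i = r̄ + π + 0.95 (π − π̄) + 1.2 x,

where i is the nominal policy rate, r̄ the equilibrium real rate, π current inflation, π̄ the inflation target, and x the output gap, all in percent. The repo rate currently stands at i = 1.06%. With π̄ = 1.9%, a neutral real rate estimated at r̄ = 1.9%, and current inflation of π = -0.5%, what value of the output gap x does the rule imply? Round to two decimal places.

1.2 x = 1.06 − 1.9 − (-0.5) − 0.95 × ((-0.5) − 1.9) = 1.94
x = 1.94 / 1.2 = 1.62

1.62%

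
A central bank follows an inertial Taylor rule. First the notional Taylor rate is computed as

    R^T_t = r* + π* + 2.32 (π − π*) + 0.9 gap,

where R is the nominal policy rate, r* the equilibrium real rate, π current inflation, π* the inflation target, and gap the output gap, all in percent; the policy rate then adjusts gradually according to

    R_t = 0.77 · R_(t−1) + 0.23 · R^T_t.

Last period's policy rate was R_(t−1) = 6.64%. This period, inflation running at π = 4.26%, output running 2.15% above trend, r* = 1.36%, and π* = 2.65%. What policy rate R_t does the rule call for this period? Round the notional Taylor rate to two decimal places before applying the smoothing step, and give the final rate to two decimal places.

Output 2.15% above potential → gap = 2.15.
R^T_t = 1.36 + 2.65 + 2.32 × (4.26 − 2.65) + 0.9 × 2.15
   = 1.36 + 2.65 + 3.7352 + 1.935 = 9.68
R_t = 0.77 × 6.64 + 0.23 × 9.68 = 5.1128 + 2.2264 = 7.34

7.34%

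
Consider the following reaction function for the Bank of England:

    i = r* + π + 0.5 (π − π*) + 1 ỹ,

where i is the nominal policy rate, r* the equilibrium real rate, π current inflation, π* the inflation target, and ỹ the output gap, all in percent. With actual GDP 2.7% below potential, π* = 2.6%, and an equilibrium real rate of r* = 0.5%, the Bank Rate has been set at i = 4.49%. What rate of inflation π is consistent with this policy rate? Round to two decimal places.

5.33%

Output 2.7% below potential → ỹ = -2.7.
Collecting π: i = r* + (1 + 0.5) π − 0.5 π* + 1 ỹ
1.5 π = 4.49 − 0.5 + 0.5 × 2.6 − 1 × (-2.7) = 7.99
π = 7.99 / 1.5 = 5.33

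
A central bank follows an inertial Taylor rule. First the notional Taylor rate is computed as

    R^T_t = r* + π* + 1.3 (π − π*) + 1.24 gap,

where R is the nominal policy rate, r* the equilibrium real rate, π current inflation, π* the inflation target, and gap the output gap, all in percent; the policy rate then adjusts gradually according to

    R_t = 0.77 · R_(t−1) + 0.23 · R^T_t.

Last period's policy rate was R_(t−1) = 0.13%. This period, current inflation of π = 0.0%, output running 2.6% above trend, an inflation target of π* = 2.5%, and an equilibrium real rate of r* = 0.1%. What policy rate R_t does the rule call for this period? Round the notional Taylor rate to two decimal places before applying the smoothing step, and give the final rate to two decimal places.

Output 2.6% above potential → gap = 2.6.
R^T_t = 0.1 + 2.5 + 1.3 × (0.0 − 2.5) + 1.24 × 2.6
   = 0.1 + 2.5 − 3.25 + 3.224 = 2.57
R_t = 0.77 × 0.13 + 0.23 × 2.57 = 0.1001 + 0.5911 = 0.69

0.69%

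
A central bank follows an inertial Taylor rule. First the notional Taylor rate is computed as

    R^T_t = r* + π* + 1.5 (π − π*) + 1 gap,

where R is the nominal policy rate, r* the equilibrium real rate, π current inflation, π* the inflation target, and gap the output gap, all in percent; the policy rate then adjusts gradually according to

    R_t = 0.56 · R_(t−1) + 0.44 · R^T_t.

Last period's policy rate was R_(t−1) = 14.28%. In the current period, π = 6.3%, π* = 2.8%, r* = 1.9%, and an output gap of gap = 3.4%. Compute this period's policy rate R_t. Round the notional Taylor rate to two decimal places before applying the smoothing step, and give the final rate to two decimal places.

13.87%

R^T_t = 1.9 + 2.8 + 1.5 × (6.3 − 2.8) + 1 × 3.4
   = 1.9 + 2.8 + 5.25 + 3.4 = 13.35
R_t = 0.56 × 14.28 + 0.44 × 13.35 = 7.9968 + 5.874 = 13.87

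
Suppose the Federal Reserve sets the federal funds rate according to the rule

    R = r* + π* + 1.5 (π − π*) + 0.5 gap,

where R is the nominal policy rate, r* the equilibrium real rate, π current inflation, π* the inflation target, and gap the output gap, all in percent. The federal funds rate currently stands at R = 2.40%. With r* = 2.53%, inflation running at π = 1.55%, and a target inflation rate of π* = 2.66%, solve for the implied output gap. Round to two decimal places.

-2.25%

0.5 gap = 2.40 − 2.53 − 2.66 − 1.5 × (1.55 − 2.66) = -1.125
gap = -1.125 / 0.5 = -2.25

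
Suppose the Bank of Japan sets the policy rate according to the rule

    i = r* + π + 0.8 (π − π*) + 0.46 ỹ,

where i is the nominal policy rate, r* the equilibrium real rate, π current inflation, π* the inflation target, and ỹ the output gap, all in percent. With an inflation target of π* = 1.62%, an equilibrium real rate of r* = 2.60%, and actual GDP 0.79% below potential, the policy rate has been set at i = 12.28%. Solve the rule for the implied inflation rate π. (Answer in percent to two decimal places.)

6.30%

Output 0.79% below potential → ỹ = -0.79.
Collecting π: i = r* + (1 + 0.8) π − 0.8 π* + 0.46 ỹ
1.8 π = 12.28 − 2.60 + 0.8 × 1.62 − 0.46 × (-0.79) = 11.3394
π = 11.3394 / 1.8 = 6.30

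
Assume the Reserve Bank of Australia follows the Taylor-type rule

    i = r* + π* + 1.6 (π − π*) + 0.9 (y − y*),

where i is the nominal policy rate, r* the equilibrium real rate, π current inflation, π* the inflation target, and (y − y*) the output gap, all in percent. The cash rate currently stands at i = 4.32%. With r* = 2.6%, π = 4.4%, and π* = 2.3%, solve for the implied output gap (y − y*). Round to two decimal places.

-4.38%

0.9 (y − y*) = 4.32 − 2.6 − 2.3 − 1.6 × (4.4 − 2.3) = -3.94
(y − y*) = -3.94 / 0.9 = -4.38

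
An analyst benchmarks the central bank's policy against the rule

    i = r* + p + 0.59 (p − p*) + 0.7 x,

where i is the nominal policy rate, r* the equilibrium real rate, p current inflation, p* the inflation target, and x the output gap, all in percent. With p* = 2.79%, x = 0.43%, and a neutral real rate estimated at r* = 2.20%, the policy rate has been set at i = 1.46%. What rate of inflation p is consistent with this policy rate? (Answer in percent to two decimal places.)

Collecting p: i = r* + (1 + 0.59) p − 0.59 p* + 0.7 x
1.59 p = 1.46 − 2.20 + 0.59 × 2.79 − 0.7 × 0.43 = 0.6051
p = 0.6051 / 1.59 = 0.38

0.38%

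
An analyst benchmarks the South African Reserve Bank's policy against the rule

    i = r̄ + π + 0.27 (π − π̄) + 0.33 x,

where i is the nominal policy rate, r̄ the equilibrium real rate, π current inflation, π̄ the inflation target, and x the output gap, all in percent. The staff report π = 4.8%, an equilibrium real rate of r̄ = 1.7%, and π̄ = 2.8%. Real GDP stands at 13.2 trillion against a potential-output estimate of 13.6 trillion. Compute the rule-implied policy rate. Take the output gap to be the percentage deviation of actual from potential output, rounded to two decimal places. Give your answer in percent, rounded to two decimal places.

Output gap = 100 × (13.2 − 13.6) / 13.6 = -2.94%.
i = 1.70 + 4.80 + 0.27 × (4.80 − 2.80) + 0.33 × (-2.94)
   = 1.70 + 4.8 + 0.54 − 0.9702 = 6.07

6.07%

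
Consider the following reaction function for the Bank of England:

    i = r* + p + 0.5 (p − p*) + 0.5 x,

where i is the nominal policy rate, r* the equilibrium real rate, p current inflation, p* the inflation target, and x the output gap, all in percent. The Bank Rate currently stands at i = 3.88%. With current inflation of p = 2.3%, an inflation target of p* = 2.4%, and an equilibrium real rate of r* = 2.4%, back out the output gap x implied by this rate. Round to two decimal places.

0.5 x = 3.88 − 2.4 − 2.3 − 0.5 × (2.3 − 2.4) = -0.77
x = -0.77 / 0.5 = -1.54

-1.54%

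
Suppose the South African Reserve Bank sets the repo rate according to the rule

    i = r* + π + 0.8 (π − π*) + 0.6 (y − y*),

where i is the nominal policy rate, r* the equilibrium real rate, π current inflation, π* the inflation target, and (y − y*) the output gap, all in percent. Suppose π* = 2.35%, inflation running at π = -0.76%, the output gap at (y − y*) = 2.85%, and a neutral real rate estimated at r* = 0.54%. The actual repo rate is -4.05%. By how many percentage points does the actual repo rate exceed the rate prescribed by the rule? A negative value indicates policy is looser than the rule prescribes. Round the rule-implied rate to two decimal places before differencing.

-3.05 pp

i = 0.54 + (-0.76) + 0.8 × (-0.76 − 2.35) + 0.6 × 2.85
   = 0.54 − 0.76 − 2.488 + 1.71 = -1.00
Deviation = -4.05 − (-1.00) = -3.05 pp.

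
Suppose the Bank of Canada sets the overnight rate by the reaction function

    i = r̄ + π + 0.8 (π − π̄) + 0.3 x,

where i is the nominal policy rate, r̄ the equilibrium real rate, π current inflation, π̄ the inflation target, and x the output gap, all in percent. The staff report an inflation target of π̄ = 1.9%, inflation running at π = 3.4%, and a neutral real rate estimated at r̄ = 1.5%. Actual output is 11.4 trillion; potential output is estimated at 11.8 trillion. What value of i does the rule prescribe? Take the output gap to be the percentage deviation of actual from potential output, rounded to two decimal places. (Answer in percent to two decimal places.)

Output gap = 100 × (11.4 − 11.8) / 11.8 = -3.39%.
i = 1.50 + 3.40 + 0.8 × (3.40 − 1.90) + 0.3 × (-3.39)
   = 1.50 + 3.4 + 1.2 − 1.017 = 5.08

5.08%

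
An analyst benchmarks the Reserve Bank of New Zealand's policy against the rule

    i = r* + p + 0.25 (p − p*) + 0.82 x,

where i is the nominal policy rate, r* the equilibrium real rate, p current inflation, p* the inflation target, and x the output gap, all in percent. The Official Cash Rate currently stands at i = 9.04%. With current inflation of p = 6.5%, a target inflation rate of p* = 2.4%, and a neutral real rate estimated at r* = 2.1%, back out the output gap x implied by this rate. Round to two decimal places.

-0.71%

0.82 x = 9.04 − 2.1 − 6.5 − 0.25 × (6.5 − 2.4) = -0.585
x = -0.585 / 0.82 = -0.71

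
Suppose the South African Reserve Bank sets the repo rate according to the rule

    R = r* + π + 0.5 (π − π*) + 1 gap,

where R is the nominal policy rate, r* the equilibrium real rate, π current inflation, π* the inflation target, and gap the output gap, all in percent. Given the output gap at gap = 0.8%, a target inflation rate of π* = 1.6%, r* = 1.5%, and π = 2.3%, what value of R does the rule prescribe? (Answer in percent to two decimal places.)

4.95%

R = 1.5 + 2.3 + 0.5 × (2.3 − 1.6) + 1 × 0.8
   = 1.5 + 2.3 + 0.35 + 0.8 = 4.95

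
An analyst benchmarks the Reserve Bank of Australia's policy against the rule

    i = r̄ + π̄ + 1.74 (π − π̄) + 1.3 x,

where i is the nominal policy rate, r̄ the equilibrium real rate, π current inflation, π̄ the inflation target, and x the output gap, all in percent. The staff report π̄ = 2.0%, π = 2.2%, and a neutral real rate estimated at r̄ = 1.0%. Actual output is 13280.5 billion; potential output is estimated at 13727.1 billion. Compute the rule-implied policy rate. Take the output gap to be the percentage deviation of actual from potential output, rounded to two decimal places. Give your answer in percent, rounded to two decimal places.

Output gap = 100 × (13280.5 − 13727.1) / 13727.1 = -3.25%.
i = 1.00 + 2.00 + 1.74 × (2.20 − 2.00) + 1.3 × (-3.25)
   = 1.00 + 2 + 0.348 − 4.225 = -0.88

-0.88%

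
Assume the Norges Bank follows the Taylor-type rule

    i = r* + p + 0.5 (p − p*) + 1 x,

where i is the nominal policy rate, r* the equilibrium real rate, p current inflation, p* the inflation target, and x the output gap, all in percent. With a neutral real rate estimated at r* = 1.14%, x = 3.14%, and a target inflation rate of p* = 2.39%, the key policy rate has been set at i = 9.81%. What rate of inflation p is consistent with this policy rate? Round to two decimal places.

Collecting p: i = r* + (1 + 0.5) p − 0.5 p* + 1 x
1.5 p = 9.81 − 1.14 + 0.5 × 2.39 − 1 × 3.14 = 6.725
p = 6.725 / 1.5 = 4.48

4.48%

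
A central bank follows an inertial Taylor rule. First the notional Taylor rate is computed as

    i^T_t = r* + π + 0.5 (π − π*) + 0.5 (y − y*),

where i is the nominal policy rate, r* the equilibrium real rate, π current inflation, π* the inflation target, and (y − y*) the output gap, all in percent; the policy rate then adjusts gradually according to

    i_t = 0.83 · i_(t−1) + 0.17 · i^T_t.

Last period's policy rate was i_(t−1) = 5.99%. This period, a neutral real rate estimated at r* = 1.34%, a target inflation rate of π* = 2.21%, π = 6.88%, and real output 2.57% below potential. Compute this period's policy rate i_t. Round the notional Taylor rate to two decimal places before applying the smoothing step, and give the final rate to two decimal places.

Output 2.57% below potential → (y − y*) = -2.57.
i^T_t = 1.34 + 6.88 + 0.5 × (6.88 − 2.21) + 0.5 × (-2.57)
   = 1.34 + 6.88 + 2.335 − 1.285 = 9.27
i_t = 0.83 × 5.99 + 0.17 × 9.27 = 4.9717 + 1.5759 = 6.55

6.55%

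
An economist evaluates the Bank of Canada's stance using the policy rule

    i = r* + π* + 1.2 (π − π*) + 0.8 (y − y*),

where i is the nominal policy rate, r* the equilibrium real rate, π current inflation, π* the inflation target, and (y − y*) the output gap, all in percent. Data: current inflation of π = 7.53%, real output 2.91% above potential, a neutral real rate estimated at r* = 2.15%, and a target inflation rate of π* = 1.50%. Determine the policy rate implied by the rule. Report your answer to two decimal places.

Output 2.91% above potential → (y − y*) = 2.91.
i = 2.15 + 1.50 + 1.2 × (7.53 − 1.50) + 0.8 × 2.91
   = 2.15 + 1.5 + 7.236 + 2.328 = 13.21

13.21%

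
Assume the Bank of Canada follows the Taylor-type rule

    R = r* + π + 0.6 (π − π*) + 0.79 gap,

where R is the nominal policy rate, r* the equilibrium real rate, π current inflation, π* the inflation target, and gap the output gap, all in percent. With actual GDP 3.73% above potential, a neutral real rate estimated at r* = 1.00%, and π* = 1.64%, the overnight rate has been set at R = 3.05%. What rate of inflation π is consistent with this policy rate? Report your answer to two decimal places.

0.05%

Output 3.73% above potential → gap = 3.73.
Collecting π: R = r* + (1 + 0.6) π − 0.6 π* + 0.79 gap
1.6 π = 3.05 − 1.00 + 0.6 × 1.64 − 0.79 × 3.73 = 0.0873
π = 0.0873 / 1.6 = 0.05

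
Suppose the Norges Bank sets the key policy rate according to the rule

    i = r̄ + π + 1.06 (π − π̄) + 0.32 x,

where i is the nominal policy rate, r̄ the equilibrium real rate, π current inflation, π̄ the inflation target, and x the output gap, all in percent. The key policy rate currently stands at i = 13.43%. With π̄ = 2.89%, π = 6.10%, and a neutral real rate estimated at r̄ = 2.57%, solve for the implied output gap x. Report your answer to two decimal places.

4.24%

0.32 x = 13.43 − 2.57 − 6.10 − 1.06 × (6.10 − 2.89) = 1.3574
x = 1.3574 / 0.32 = 4.24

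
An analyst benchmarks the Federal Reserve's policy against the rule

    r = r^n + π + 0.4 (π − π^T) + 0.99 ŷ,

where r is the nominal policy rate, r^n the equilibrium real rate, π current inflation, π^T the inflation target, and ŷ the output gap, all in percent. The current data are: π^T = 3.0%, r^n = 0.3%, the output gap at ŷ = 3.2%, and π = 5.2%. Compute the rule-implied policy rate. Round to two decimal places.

9.55%

r = 0.3 + 5.2 + 0.4 × (5.2 − 3.0) + 0.99 × 3.2
   = 0.3 + 5.2 + 0.88 + 3.168 = 9.55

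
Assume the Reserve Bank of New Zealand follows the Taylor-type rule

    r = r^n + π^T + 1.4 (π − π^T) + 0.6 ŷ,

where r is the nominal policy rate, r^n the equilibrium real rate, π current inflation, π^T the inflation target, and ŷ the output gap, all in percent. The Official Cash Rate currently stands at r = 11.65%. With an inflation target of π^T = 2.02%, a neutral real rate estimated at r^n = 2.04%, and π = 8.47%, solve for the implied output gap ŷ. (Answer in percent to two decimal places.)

0.6 ŷ = 11.65 − 2.04 − 2.02 − 1.4 × (8.47 − 2.02) = -1.44
ŷ = -1.44 / 0.6 = -2.40

-2.40%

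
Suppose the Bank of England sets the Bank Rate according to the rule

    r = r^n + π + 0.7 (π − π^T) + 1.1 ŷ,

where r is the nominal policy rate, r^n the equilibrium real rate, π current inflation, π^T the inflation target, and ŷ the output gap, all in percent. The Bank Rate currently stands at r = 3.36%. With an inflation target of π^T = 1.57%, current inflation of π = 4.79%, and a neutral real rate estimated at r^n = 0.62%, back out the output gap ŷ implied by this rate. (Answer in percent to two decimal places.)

-3.91%

1.1 ŷ = 3.36 − 0.62 − 4.79 − 0.7 × (4.79 − 1.57) = -4.304
ŷ = -4.304 / 1.1 = -3.91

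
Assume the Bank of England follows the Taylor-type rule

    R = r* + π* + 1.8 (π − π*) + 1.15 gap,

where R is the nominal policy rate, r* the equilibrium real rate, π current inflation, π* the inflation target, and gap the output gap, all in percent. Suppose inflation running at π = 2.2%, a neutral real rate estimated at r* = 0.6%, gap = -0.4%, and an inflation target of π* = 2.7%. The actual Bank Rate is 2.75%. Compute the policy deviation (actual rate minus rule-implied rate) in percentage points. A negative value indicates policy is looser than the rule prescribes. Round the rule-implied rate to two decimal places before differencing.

R = 0.6 + 2.7 + 1.8 × (2.2 − 2.7) + 1.15 × (-0.4)
   = 0.6 + 2.7 − 0.9 − 0.46 = 1.94
Deviation = 2.75 − 1.94 = 0.81 pp.

0.81 pp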